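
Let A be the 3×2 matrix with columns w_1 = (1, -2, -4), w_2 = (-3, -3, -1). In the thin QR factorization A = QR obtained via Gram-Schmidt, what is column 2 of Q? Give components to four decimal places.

e_2 = (-0.8165, -0.5715, 0.0816)

w_1 = (1, -2, -4); ‖w_1‖ = 4.5826, so e_1 = (0.2182, -0.4364, -0.8729).
e_1·w_2 = 0.2182·(-3) + (-0.4364)·(-3) + (-0.8729)·(-1) = 1.5275.
u_2 = w_2 − 1.5275·e_1 = (-3.3333, -2.3333, 0.3333).
‖u_2‖ = 4.0825, so e_2 = (-0.8165, -0.5715, 0.0816).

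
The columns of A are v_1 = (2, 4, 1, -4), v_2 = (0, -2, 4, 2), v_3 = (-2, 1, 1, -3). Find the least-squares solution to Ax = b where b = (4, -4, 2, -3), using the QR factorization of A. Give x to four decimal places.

x = (0.4649, 0.5974, -0.3103)

q_1 = v_1/‖v_1‖ = (2, 4, 1, -4)/6.0828 = (0.3288, 0.6576, 0.1644, -0.6576).
r_{12} = q_1·v_2 = -1.9728.
u_2 = v_2 + 1.9728·q_1 = (0.6486, -0.7027, 4.3243, 0.7027).
‖u_2‖ = 4.4842, so q_2 = (0.1447, -0.1567, 0.9643, 0.1567).
r_{13} = q_1·v_3 = 2.1372; r_{23} = q_2·v_3 = 0.0482.
u_3 = v_3 − 2.1372·q_1 − 0.0482·q_2 = (-2.7097, -0.3978, 0.6022, -1.6022).
‖u_3‖ = 3.2296, so q_3 = (-0.8390, -0.1232, 0.1864, -0.4961).
Qᵀb = (0.9864, 2.6640, -1.0022).
Back-substitute: x_3 = -1.0022/3.2296 = -0.3103.
x_2 = (2.6640 − 0.0482·(-0.3103))/4.4842 = 0.5974.
x_1 = (0.9864 + 1.9728·0.5974 − 2.1372·(-0.3103))/6.0828 = 0.4649.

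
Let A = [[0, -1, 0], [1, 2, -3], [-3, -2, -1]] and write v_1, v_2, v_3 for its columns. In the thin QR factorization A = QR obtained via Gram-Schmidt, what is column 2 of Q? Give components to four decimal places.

v_1 = (0, 1, -3); ‖v_1‖ = 3.1623, so q_1 = (0.0000, 0.3162, -0.9487).
q_1·v_2 = 0.0000·(-1) + 0.3162·2 + (-0.9487)·(-2) = 2.5298.
u_2 = v_2 − 2.5298·q_1 = (-1.0000, 1.2000, 0.4000).
‖u_2‖ = 1.6125, so q_2 = (-0.6202, 0.7442, 0.2481).

q_2 = (-0.6202, 0.7442, 0.2481)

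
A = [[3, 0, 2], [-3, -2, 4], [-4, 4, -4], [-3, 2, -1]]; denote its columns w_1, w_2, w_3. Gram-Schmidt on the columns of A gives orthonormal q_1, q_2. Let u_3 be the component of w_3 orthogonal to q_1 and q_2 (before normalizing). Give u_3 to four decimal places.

u_3 = (2.4021, 1.2526, 0.1546, 0.9433)

q_1 = w_1/‖w_1‖ = (3, -3, -4, -3)/6.5574 = (0.4575, -0.4575, -0.6100, -0.4575).
r_{12} = q_1·w_2 = -2.4400.
u_2 = w_2 + 2.4400·q_1 = (1.1163, -3.1163, 2.5116, 0.8837).
‖u_2‖ = 4.2481, so q_2 = (0.2628, -0.7336, 0.5912, 0.2080).
r_{13} = q_1·w_3 = 1.9825; r_{23} = q_2·w_3 = -4.9817.
u_3 = w_3 − 1.9825·q_1 + 4.9817·q_2 = (2.4021, 1.2526, 0.1546, 0.9433).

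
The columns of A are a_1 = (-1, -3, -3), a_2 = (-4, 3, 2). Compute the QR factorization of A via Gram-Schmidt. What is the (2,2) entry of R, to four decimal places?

e_1 = a_1/‖a_1‖ = (-1, -3, -3)/4.3589 = (-0.2294, -0.6882, -0.6882).
r_{12} = e_1·a_2 = -2.5236.
u_2 = a_2 + 2.5236·e_1 = (-4.5789, 1.2632, 0.2632).
r_{22} = ‖u_2‖ = 4.7573.

r_{22} = 4.7573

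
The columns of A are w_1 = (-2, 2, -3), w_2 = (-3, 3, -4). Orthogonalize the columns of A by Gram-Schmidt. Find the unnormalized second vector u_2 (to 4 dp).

q_1 = w_1/‖w_1‖ = (-2, 2, -3)/4.1231 = (-0.4851, 0.4851, -0.7276).
r_{12} = q_1·w_2 = 5.8209.
u_2 = w_2 − 5.8209·q_1 = (-0.1765, 0.1765, 0.2353).

u_2 = (-0.1765, 0.1765, 0.2353)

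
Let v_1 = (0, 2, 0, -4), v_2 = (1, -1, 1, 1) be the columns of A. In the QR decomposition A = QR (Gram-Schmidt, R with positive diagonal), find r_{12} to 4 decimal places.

r_{12} = -1.3416

v_1 = (0, 2, 0, -4); ‖v_1‖ = 4.4721, so e_1 = (0.0000, 0.4472, 0.0000, -0.8944).
r_{12} = e_1·v_2 = -1.3416.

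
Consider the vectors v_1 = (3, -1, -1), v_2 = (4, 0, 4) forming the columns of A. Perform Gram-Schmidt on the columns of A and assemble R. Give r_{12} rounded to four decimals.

r_{12} = 2.4121

e_1 = v_1/‖v_1‖ = (3, -1, -1)/3.3166 = (0.9045, -0.3015, -0.3015).
r_{12} = e_1·v_2 = 2.4121.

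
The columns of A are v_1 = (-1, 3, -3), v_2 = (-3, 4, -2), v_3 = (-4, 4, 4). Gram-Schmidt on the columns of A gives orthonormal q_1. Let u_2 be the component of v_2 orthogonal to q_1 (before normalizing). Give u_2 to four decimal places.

u_2 = (-1.8947, 0.6842, 1.3158)

v_1 = (-1, 3, -3); ‖v_1‖ = 4.3589, so q_1 = (-0.2294, 0.6882, -0.6882).
q_1·v_2 = (-0.2294)·(-3) + 0.6882·4 + (-0.6882)·(-2) = 4.8177.
u_2 = v_2 − 4.8177·q_1 = (-1.8947, 0.6842, 1.3158).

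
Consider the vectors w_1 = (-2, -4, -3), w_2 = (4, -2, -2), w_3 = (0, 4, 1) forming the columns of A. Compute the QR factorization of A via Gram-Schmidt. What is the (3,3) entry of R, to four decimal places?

e_1 = w_1/‖w_1‖ = (-2, -4, -3)/5.3852 = (-0.3714, -0.7428, -0.5571).
r_{12} = e_1·w_2 = 1.1142.
u_2 = w_2 − 1.1142·e_1 = (4.4138, -1.1724, -1.3793).
‖u_2‖ = 4.7706, so e_2 = (0.9252, -0.2458, -0.2891).
r_{13} = e_1·w_3 = -3.5282; r_{23} = e_2·w_3 = -1.2722.
u_3 = w_3 + 3.5282·e_1 + 1.2722·e_2 = (-0.1333, 1.0667, -1.3333).
r_{33} = ‖u_3‖ = 1.7127.

r_{33} = 1.7127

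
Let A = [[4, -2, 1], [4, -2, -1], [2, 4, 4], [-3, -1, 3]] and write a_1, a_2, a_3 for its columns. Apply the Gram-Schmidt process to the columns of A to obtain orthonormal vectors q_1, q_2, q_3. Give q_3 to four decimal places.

q_3 = (0.4250, -0.0202, 0.4047, 0.8094)

a_1 = (4, 4, 2, -3); ‖a_1‖ = 6.7082, so q_1 = (0.5963, 0.5963, 0.2981, -0.4472).
q_1·a_2 = 0.5963·(-2) + 0.5963·(-2) + 0.2981·4 + (-0.4472)·(-1) = -0.7454.
u_2 = a_2 + 0.7454·q_1 = (-1.5556, -1.5556, 4.2222, -1.3333).
‖u_2‖ = 4.9441, so q_2 = (-0.3146, -0.3146, 0.8540, -0.2697).
q_1·a_3 = 0.5963·1 + 0.5963·(-1) + 0.2981·4 + (-0.4472)·3 = -0.1491; q_2·a_3 = (-0.3146)·1 + (-0.3146)·(-1) + 0.8540·4 + (-0.2697)·3 = 2.6069.
u_3 = a_3 + 0.1491·q_1 − 2.6069·q_2 = (1.9091, -0.0909, 1.8182, 3.6364).
‖u_3‖ = 4.4924, so q_3 = (0.4250, -0.0202, 0.4047, 0.8094).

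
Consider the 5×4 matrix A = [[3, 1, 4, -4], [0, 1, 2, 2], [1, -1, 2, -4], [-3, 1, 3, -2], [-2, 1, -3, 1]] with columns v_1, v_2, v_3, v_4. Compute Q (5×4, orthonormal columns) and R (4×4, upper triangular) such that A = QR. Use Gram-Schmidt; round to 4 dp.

Q = [[0.6255, 0.6481, 0.1679, -0.3730], [0.0000, 0.4658, 0.1490, 0.6473], [0.2085, -0.4051, 0.4625, -0.3995], [-0.6255, 0.2835, 0.6749, -0.1709], [-0.4170, 0.3443, -0.5293, -0.5030]], R = [[4.7958, -0.6255, 2.2937, -2.5022], [0.0000, 2.1468, 2.5316, -0.2633], [0.0000, 0.0000, 5.5073, -4.1026], [0.0000, 0.0000, 0.0000, 4.2235]]

v_1 = (3, 0, 1, -3, -2); ‖v_1‖ = 4.7958, so q_1 = (0.6255, 0.0000, 0.2085, -0.6255, -0.4170).
q_1·v_2 = 0.6255·1 + 0.0000·1 + 0.2085·(-1) + (-0.6255)·1 + (-0.4170)·1 = -0.6255.
u_2 = v_2 + 0.6255·q_1 = (1.3913, 1.0000, -0.8696, 0.6087, 0.7391).
‖u_2‖ = 2.1468, so q_2 = (0.6481, 0.4658, -0.4051, 0.2835, 0.3443).
q_1·v_3 = 0.6255·4 + 0.0000·2 + 0.2085·2 + (-0.6255)·3 + (-0.4170)·(-3) = 2.2937; q_2·v_3 = 0.6481·4 + 0.4658·2 + (-0.4051)·2 + 0.2835·3 + 0.3443·(-3) = 2.5316.
u_3 = v_3 − 2.2937·q_1 − 2.5316·q_2 = (0.9245, 0.8208, 2.5472, 3.7170, -2.9151).
‖u_3‖ = 5.5073, so q_3 = (0.1679, 0.1490, 0.4625, 0.6749, -0.5293).
q_1·v_4 = 0.6255·(-4) + 0.0000·2 + 0.2085·(-4) + (-0.6255)·(-2) + (-0.4170)·1 = -2.5022; q_2·v_4 = 0.6481·(-4) + 0.4658·2 + (-0.4051)·(-4) + 0.2835·(-2) + 0.3443·1 = -0.2633; q_3·v_4 = 0.1679·(-4) + 0.1490·2 + 0.4625·(-4) + 0.6749·(-2) + (-0.5293)·1 = -4.1026.
u_4 = v_4 + 2.5022·q_1 + 0.2633·q_2 + 4.1026·q_3 = (-1.5754, 2.7341, -1.6874, -0.7216, -2.1244).
‖u_4‖ = 4.2235, so q_4 = (-0.3730, 0.6473, -0.3995, -0.1709, -0.5030).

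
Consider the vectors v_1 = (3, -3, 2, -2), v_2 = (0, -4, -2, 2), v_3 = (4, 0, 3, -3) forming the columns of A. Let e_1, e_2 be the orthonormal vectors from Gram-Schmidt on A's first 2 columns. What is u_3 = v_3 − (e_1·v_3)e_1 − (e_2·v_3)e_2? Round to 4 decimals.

u_3 = (0.9211, 0.3947, -0.3947, 0.3947)

v_1 = (3, -3, 2, -2); ‖v_1‖ = 5.0990, so e_1 = (0.5883, -0.5883, 0.3922, -0.3922).
e_1·v_2 = 0.5883·0 + (-0.5883)·(-4) + 0.3922·(-2) + (-0.3922)·2 = 0.7845.
u_2 = v_2 − 0.7845·e_1 = (-0.4615, -3.5385, -2.3077, 2.3077).
‖u_2‖ = 4.8358, so e_2 = (-0.0954, -0.7317, -0.4772, 0.4772).
e_1·v_3 = 0.5883·4 + (-0.5883)·0 + 0.3922·3 + (-0.3922)·(-3) = 4.7068; e_2·v_3 = (-0.0954)·4 + (-0.7317)·0 + (-0.4772)·3 + 0.4772·(-3) = -3.2451.
u_3 = v_3 − 4.7068·e_1 + 3.2451·e_2 = (0.9211, 0.3947, -0.3947, 0.3947).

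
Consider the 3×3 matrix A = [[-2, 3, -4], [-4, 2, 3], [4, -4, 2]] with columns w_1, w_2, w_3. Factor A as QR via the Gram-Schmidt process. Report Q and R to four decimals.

Q = [[-0.3333, 0.6667, -0.6667], [-0.6667, -0.6667, -0.3333], [0.6667, -0.3333, -0.6667]], R = [[6.0000, -5.0000, 0.6667], [0.0000, 2.0000, -5.3333], [0.0000, 0.0000, 0.3333]]

e_1 = w_1/‖w_1‖ = (-2, -4, 4)/6.0000 = (-0.3333, -0.6667, 0.6667).
r_{12} = e_1·w_2 = -5.0000.
u_2 = w_2 + 5.0000·e_1 = (1.3333, -1.3333, -0.6667).
‖u_2‖ = 2.0000, so e_2 = (0.6667, -0.6667, -0.3333).
r_{13} = e_1·w_3 = 0.6667; r_{23} = e_2·w_3 = -5.3333.
u_3 = w_3 − 0.6667·e_1 + 5.3333·e_2 = (-0.2222, -0.1111, -0.2222).
‖u_3‖ = 0.3333, so e_3 = (-0.6667, -0.3333, -0.6667).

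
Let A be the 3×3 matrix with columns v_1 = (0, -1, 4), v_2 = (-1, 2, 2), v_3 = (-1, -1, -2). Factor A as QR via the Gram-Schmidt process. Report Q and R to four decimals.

Q = [[0.0000, -0.3812, -0.9245], [-0.2425, 0.8969, -0.3698], [0.9701, 0.2242, -0.0925]], R = [[4.1231, 1.4552, -1.6977], [0.0000, 2.6234, -0.9642], [0.0000, 0.0000, 1.4792]]

q_1 = v_1/‖v_1‖ = (0, -1, 4)/4.1231 = (0.0000, -0.2425, 0.9701).
r_{12} = q_1·v_2 = 1.4552.
u_2 = v_2 − 1.4552·q_1 = (-1.0000, 2.3529, 0.5882).
‖u_2‖ = 2.6234, so q_2 = (-0.3812, 0.8969, 0.2242).
r_{13} = q_1·v_3 = -1.6977; r_{23} = q_2·v_3 = -0.9642.
u_3 = v_3 + 1.6977·q_1 + 0.9642·q_2 = (-1.3675, -0.5470, -0.1368).
‖u_3‖ = 1.4792, so q_3 = (-0.9245, -0.3698, -0.0925).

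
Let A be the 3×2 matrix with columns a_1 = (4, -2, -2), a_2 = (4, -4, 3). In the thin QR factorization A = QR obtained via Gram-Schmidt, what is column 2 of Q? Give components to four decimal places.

q_1 = a_1/‖a_1‖ = (4, -2, -2)/4.8990 = (0.8165, -0.4082, -0.4082).
r_{12} = q_1·a_2 = 3.6742.
u_2 = a_2 − 3.6742·q_1 = (1.0000, -2.5000, 4.5000).
‖u_2‖ = 5.2440, so q_2 = (0.1907, -0.4767, 0.8581).

q_2 = (0.1907, -0.4767, 0.8581)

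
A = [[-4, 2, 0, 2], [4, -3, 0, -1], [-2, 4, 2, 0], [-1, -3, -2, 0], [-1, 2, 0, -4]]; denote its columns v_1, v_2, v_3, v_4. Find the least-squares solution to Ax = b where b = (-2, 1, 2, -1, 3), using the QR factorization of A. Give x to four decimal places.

v_1 = (-4, 4, -2, -1, -1); ‖v_1‖ = 6.1644, so q_1 = (-0.6489, 0.6489, -0.3244, -0.1622, -0.1622).
q_1·v_2 = (-0.6489)·2 + 0.6489·(-3) + (-0.3244)·4 + (-0.1622)·(-3) + (-0.1622)·2 = -4.3800.
u_2 = v_2 + 4.3800·q_1 = (-0.8421, -0.1579, 2.5789, -3.7105, 1.2895).
‖u_2‖ = 4.7766, so q_2 = (-0.1763, -0.0331, 0.5399, -0.7768, 0.2700).
q_1·v_3 = (-0.6489)·0 + 0.6489·0 + (-0.3244)·2 + (-0.1622)·(-2) + (-0.1622)·0 = -0.3244; q_2·v_3 = (-0.1763)·0 + (-0.0331)·0 + 0.5399·2 + (-0.7768)·(-2) + 0.2700·0 = 2.6335.
u_3 = v_3 + 0.3244·q_1 − 2.6335·q_2 = (0.2537, 0.2976, 0.4729, -0.0069, -0.7636).
‖u_3‖ = 0.9796, so q_3 = (0.2590, 0.3038, 0.4827, -0.0071, -0.7794).
q_1·v_4 = (-0.6489)·2 + 0.6489·(-1) + (-0.3244)·0 + (-0.1622)·0 + (-0.1622)·(-4) = -1.2978; q_2·v_4 = (-0.1763)·2 + (-0.0331)·(-1) + 0.5399·0 + (-0.7768)·0 + 0.2700·(-4) = -1.3994; q_3·v_4 = 0.2590·2 + 0.3038·(-1) + 0.4827·0 + (-0.0071)·0 + (-0.7794)·(-4) = 3.3321.
u_4 = v_4 + 1.2978·q_1 + 1.3994·q_2 − 3.3321·q_3 = (0.0481, -1.2163, -1.2740, -1.2740, -1.2356).
‖u_4‖ = 2.5010, so q_4 = (0.0192, -0.4864, -0.5094, -0.5094, -0.4940).
Qᵀb = (0.9733, 2.9861, -1.5801, -2.5163).
Back-substitute: x_4 = -2.5163/2.5010 = -1.0061.
x_3 = (-1.5801 − 3.3321·(-1.0061))/0.9796 = 1.8094.
x_2 = (2.9861 − 2.6335·1.8094 + 1.3994·(-1.0061))/4.7766 = -0.6672.
x_1 = (0.9733 + 4.3800·(-0.6672) + 0.3244·1.8094 + 1.2978·(-1.0061))/6.1644 = -0.4327.

x = (-0.4327, -0.6672, 1.8094, -1.0061)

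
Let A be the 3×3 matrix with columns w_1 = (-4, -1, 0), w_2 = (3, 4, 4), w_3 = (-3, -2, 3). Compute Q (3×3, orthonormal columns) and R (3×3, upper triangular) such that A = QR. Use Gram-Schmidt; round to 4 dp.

q_1 = w_1/‖w_1‖ = (-4, -1, 0)/4.1231 = (-0.9701, -0.2425, 0.0000).
r_{12} = q_1·w_2 = -3.8806.
u_2 = w_2 + 3.8806·q_1 = (-0.7647, 3.0588, 4.0000).
‖u_2‖ = 5.0932, so q_2 = (-0.1501, 0.6006, 0.7854).
r_{13} = q_1·w_3 = 3.3955; r_{23} = q_2·w_3 = 1.6054.
u_3 = w_3 − 3.3955·q_1 − 1.6054·q_2 = (0.5351, -2.1406, 1.7392).
‖u_3‖ = 2.8095, so q_3 = (0.1905, -0.7619, 0.6190).

Q = [[-0.9701, -0.1501, 0.1905], [-0.2425, 0.6006, -0.7619], [0.0000, 0.7854, 0.6190]], R = [[4.1231, -3.8806, 3.3955], [0.0000, 5.0932, 1.6054], [0.0000, 0.0000, 2.8095]]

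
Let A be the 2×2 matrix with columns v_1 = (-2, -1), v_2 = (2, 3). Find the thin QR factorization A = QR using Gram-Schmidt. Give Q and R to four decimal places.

Q = [[-0.8944, -0.4472], [-0.4472, 0.8944]], R = [[2.2361, -3.1305], [0.0000, 1.7889]]

e_1 = v_1/‖v_1‖ = (-2, -1)/2.2361 = (-0.8944, -0.4472).
r_{12} = e_1·v_2 = -3.1305.
u_2 = v_2 + 3.1305·e_1 = (-0.8000, 1.6000).
‖u_2‖ = 1.7889, so e_2 = (-0.4472, 0.8944).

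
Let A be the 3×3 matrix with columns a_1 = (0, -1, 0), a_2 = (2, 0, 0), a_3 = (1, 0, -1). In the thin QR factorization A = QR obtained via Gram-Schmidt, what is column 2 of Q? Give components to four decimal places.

q_2 = (1.0000, 0.0000, 0.0000)

q_1 = a_1/‖a_1‖ = (0, -1, 0)/1.0000 = (0.0000, -1.0000, 0.0000).
r_{12} = q_1·a_2 = 0.0000.
u_2 = a_2 + 0.0000·q_1 = (2.0000, 0.0000, 0.0000).
‖u_2‖ = 2.0000, so q_2 = (1.0000, 0.0000, 0.0000).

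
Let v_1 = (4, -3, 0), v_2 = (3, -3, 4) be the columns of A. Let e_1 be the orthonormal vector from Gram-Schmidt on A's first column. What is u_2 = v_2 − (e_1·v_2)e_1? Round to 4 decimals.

v_1 = (4, -3, 0); ‖v_1‖ = 5.0000, so e_1 = (0.8000, -0.6000, 0.0000).
e_1·v_2 = 0.8000·3 + (-0.6000)·(-3) + 0.0000·4 = 4.2000.
u_2 = v_2 − 4.2000·e_1 = (-0.3600, -0.4800, 4.0000).

u_2 = (-0.3600, -0.4800, 4.0000)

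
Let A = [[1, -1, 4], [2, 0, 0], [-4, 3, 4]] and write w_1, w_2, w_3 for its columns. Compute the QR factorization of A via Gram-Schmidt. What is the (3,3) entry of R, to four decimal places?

r_{33} = 4.9976

w_1 = (1, 2, -4); ‖w_1‖ = 4.5826, so e_1 = (0.2182, 0.4364, -0.8729).
e_1·w_2 = 0.2182·(-1) + 0.4364·0 + (-0.8729)·3 = -2.8368.
u_2 = w_2 + 2.8368·e_1 = (-0.3810, 1.2381, 0.5238).
‖u_2‖ = 1.3973, so e_2 = (-0.2726, 0.8861, 0.3749).
e_1·w_3 = 0.2182·4 + 0.4364·0 + (-0.8729)·4 = -2.6186; e_2·w_3 = (-0.2726)·4 + 0.8861·0 + 0.3749·4 = 0.4090.
u_3 = w_3 + 2.6186·e_1 − 0.4090·e_2 = (4.6829, 0.7805, 1.5610).
r_{33} = ‖u_3‖ = 4.9976.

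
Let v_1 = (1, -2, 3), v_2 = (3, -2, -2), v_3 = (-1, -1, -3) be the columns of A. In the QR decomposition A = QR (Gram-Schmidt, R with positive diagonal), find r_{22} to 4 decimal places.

v_1 = (1, -2, 3); ‖v_1‖ = 3.7417, so q_1 = (0.2673, -0.5345, 0.8018).
q_1·v_2 = 0.2673·3 + (-0.5345)·(-2) + 0.8018·(-2) = 0.2673.
u_2 = v_2 − 0.2673·q_1 = (2.9286, -1.8571, -2.2143).
r_{22} = ‖u_2‖ = 4.1144.

r_{22} = 4.1144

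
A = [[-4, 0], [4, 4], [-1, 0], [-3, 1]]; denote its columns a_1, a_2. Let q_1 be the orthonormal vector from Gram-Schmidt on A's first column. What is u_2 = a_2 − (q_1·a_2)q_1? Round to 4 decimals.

u_2 = (1.2381, 2.7619, 0.3095, 1.9286)

q_1 = a_1/‖a_1‖ = (-4, 4, -1, -3)/6.4807 = (-0.6172, 0.6172, -0.1543, -0.4629).
r_{12} = q_1·a_2 = 2.0059.
u_2 = a_2 − 2.0059·q_1 = (1.2381, 2.7619, 0.3095, 1.9286).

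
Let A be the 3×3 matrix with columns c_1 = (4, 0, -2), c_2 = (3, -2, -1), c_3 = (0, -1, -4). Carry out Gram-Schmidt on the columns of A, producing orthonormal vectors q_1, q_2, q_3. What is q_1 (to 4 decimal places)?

q_1 = (0.8944, 0.0000, -0.4472)

q_1 = c_1/‖c_1‖ = (4, 0, -2)/4.4721 = (0.8944, 0.0000, -0.4472).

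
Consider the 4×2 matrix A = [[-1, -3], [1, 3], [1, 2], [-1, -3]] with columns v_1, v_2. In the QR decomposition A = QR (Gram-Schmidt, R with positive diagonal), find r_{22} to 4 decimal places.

r_{22} = 0.8660

v_1 = (-1, 1, 1, -1); ‖v_1‖ = 2.0000, so e_1 = (-0.5000, 0.5000, 0.5000, -0.5000).
e_1·v_2 = (-0.5000)·(-3) + 0.5000·3 + 0.5000·2 + (-0.5000)·(-3) = 5.5000.
u_2 = v_2 − 5.5000·e_1 = (-0.2500, 0.2500, -0.7500, -0.2500).
r_{22} = ‖u_2‖ = 0.8660.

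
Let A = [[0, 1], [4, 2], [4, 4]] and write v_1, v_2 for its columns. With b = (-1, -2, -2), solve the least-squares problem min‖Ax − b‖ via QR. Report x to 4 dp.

q_1 = v_1/‖v_1‖ = (0, 4, 4)/5.6569 = (0.0000, 0.7071, 0.7071).
r_{12} = q_1·v_2 = 4.2426.
u_2 = v_2 − 4.2426·q_1 = (1.0000, -1.0000, 1.0000).
‖u_2‖ = 1.7321, so q_2 = (0.5774, -0.5774, 0.5774).
Qᵀb = (-2.8284, -0.5774).
Back-substitute: x_2 = -0.5774/1.7321 = -0.3333.
x_1 = (-2.8284 − 4.2426·(-0.3333))/5.6569 = -0.2500.

x = (-0.2500, -0.3333)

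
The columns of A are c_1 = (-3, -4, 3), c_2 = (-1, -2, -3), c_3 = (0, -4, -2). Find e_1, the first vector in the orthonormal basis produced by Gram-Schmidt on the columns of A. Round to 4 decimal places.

c_1 = (-3, -4, 3); ‖c_1‖ = 5.8310, so e_1 = (-0.5145, -0.6860, 0.5145).

e_1 = (-0.5145, -0.6860, 0.5145)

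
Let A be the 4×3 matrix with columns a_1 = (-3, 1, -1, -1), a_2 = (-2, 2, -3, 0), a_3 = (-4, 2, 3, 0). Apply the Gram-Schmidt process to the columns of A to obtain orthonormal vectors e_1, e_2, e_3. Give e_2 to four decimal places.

e_1 = a_1/‖a_1‖ = (-3, 1, -1, -1)/3.4641 = (-0.8660, 0.2887, -0.2887, -0.2887).
r_{12} = e_1·a_2 = 3.1754.
u_2 = a_2 − 3.1754·e_1 = (0.7500, 1.0833, -2.0833, 0.9167).
‖u_2‖ = 2.6300, so e_2 = (0.2852, 0.4119, -0.7922, 0.3485).

e_2 = (0.2852, 0.4119, -0.7922, 0.3485)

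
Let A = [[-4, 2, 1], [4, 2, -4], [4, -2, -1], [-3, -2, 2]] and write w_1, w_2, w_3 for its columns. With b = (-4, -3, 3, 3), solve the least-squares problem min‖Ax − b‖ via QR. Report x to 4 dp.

x = (0.0909, -1.5909, 0.0455)

w_1 = (-4, 4, 4, -3); ‖w_1‖ = 7.5498, so q_1 = (-0.5298, 0.5298, 0.5298, -0.3974).
q_1·w_2 = (-0.5298)·2 + 0.5298·2 + 0.5298·(-2) + (-0.3974)·(-2) = -0.2649.
u_2 = w_2 + 0.2649·q_1 = (1.8596, 2.1404, -1.8596, -2.1053).
‖u_2‖ = 3.9912, so q_2 = (0.4659, 0.5363, -0.4659, -0.5275).
q_1·w_3 = (-0.5298)·1 + 0.5298·(-4) + 0.5298·(-1) + (-0.3974)·2 = -3.9736; q_2·w_3 = 0.4659·1 + 0.5363·(-4) + (-0.4659)·(-1) + (-0.5275)·2 = -2.2681.
u_3 = w_3 + 3.9736·q_1 + 2.2681·q_2 = (-0.0485, -0.6784, 0.0485, -0.7753).
‖u_3‖ = 1.0325, so q_3 = (-0.0469, -0.6571, 0.0469, -0.7509).
Qᵀb = (0.9272, -6.4528, 0.0469).
Back-substitute: x_3 = 0.0469/1.0325 = 0.0455.
x_2 = (-6.4528 + 2.2681·0.0455)/3.9912 = -1.5909.
x_1 = (0.9272 + 0.2649·(-1.5909) + 3.9736·0.0455)/7.5498 = 0.0909.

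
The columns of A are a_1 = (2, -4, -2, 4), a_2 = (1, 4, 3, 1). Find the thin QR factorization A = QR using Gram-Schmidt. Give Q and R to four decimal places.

e_1 = a_1/‖a_1‖ = (2, -4, -2, 4)/6.3246 = (0.3162, -0.6325, -0.3162, 0.6325).
r_{12} = e_1·a_2 = -2.5298.
u_2 = a_2 + 2.5298·e_1 = (1.8000, 2.4000, 2.2000, 2.6000).
‖u_2‖ = 4.5387, so e_2 = (0.3966, 0.5288, 0.4847, 0.5728).

Q = [[0.3162, 0.3966], [-0.6325, 0.5288], [-0.3162, 0.4847], [0.6325, 0.5728]], R = [[6.3246, -2.5298], [0.0000, 4.5387]]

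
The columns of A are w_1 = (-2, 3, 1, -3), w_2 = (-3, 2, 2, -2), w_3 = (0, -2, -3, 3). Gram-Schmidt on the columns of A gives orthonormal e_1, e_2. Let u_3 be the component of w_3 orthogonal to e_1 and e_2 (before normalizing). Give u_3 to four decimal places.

w_1 = (-2, 3, 1, -3); ‖w_1‖ = 4.7958, so e_1 = (-0.4170, 0.6255, 0.2085, -0.6255).
e_1·w_2 = (-0.4170)·(-3) + 0.6255·2 + 0.2085·2 + (-0.6255)·(-2) = 4.1703.
u_2 = w_2 − 4.1703·e_1 = (-1.2609, -0.6087, 1.1304, 0.6087).
‖u_2‖ = 1.8997, so e_2 = (-0.6637, -0.3204, 0.5951, 0.3204).
e_1·w_3 = (-0.4170)·0 + 0.6255·(-2) + 0.2085·(-3) + (-0.6255)·3 = -3.7533; e_2·w_3 = (-0.6637)·0 + (-0.3204)·(-2) + 0.5951·(-3) + 0.3204·3 = -0.1831.
u_3 = w_3 + 3.7533·e_1 + 0.1831·e_2 = (-1.6867, 0.2892, -2.1084, 0.7108).

u_3 = (-1.6867, 0.2892, -2.1084, 0.7108)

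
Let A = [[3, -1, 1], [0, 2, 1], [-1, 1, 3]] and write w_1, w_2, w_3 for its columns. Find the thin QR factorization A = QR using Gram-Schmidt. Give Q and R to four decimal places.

Q = [[0.9487, 0.0953, 0.3015], [0.0000, 0.9535, -0.3015], [-0.3162, 0.2860, 0.9045]], R = [[3.1623, -1.2649, 0.0000], [0.0000, 2.0976, 1.9069], [0.0000, 0.0000, 2.7136]]

w_1 = (3, 0, -1); ‖w_1‖ = 3.1623, so q_1 = (0.9487, 0.0000, -0.3162).
q_1·w_2 = 0.9487·(-1) + 0.0000·2 + (-0.3162)·1 = -1.2649.
u_2 = w_2 + 1.2649·q_1 = (0.2000, 2.0000, 0.6000).
‖u_2‖ = 2.0976, so q_2 = (0.0953, 0.9535, 0.2860).
q_1·w_3 = 0.9487·1 + 0.0000·1 + (-0.3162)·3 = 0.0000; q_2·w_3 = 0.0953·1 + 0.9535·1 + 0.2860·3 = 1.9069.
u_3 = w_3 + 0.0000·q_1 − 1.9069·q_2 = (0.8182, -0.8182, 2.4545).
‖u_3‖ = 2.7136, so q_3 = (0.3015, -0.3015, 0.9045).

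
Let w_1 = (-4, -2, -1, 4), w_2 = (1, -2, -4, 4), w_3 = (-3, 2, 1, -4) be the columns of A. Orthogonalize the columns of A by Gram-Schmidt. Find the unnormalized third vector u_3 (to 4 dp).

u_3 = (-1.3003, 0.7368, -2.1672, -1.4737)

w_1 = (-4, -2, -1, 4); ‖w_1‖ = 6.0828, so q_1 = (-0.6576, -0.3288, -0.1644, 0.6576).
q_1·w_2 = (-0.6576)·1 + (-0.3288)·(-2) + (-0.1644)·(-4) + 0.6576·4 = 3.2880.
u_2 = w_2 − 3.2880·q_1 = (3.1622, -0.9189, -3.4595, 1.8378).
‖u_2‖ = 5.1175, so q_2 = (0.6179, -0.1796, -0.6760, 0.3591).
q_1·w_3 = (-0.6576)·(-3) + (-0.3288)·2 + (-0.1644)·1 + 0.6576·(-4) = -1.4796; q_2·w_3 = 0.6179·(-3) + (-0.1796)·2 + (-0.6760)·1 + 0.3591·(-4) = -4.3253.
u_3 = w_3 + 1.4796·q_1 + 4.3253·q_2 = (-1.3003, 0.7368, -2.1672, -1.4737).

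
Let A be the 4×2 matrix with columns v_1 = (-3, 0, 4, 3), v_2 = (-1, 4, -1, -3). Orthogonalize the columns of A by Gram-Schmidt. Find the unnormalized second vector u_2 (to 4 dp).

e_1 = v_1/‖v_1‖ = (-3, 0, 4, 3)/5.8310 = (-0.5145, 0.0000, 0.6860, 0.5145).
r_{12} = e_1·v_2 = -1.7150.
u_2 = v_2 + 1.7150·e_1 = (-1.8824, 4.0000, 0.1765, -2.1176).

u_2 = (-1.8824, 4.0000, 0.1765, -2.1176)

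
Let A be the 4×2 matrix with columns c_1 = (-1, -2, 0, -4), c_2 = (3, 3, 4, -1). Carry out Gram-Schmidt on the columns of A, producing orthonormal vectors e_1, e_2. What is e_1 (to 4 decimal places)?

c_1 = (-1, -2, 0, -4); ‖c_1‖ = 4.5826, so e_1 = (-0.2182, -0.4364, 0.0000, -0.8729).

e_1 = (-0.2182, -0.4364, 0.0000, -0.8729)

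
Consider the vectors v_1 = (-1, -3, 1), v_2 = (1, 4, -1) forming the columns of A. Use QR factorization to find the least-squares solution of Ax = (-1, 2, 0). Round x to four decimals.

x = (4.0000, 3.5000)

v_1 = (-1, -3, 1); ‖v_1‖ = 3.3166, so e_1 = (-0.3015, -0.9045, 0.3015).
e_1·v_2 = (-0.3015)·1 + (-0.9045)·4 + 0.3015·(-1) = -4.2212.
u_2 = v_2 + 4.2212·e_1 = (-0.2727, 0.1818, 0.2727).
‖u_2‖ = 0.4264, so e_2 = (-0.6396, 0.4264, 0.6396).
Qᵀb = (-1.5076, 1.4924).
Back-substitute: x_2 = 1.4924/0.4264 = 3.5000.
x_1 = (-1.5076 + 4.2212·3.5000)/3.3166 = 4.0000.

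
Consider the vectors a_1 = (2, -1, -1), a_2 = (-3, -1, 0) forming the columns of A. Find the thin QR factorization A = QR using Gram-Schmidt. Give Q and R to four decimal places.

e_1 = a_1/‖a_1‖ = (2, -1, -1)/2.4495 = (0.8165, -0.4082, -0.4082).
r_{12} = e_1·a_2 = -2.0412.
u_2 = a_2 + 2.0412·e_1 = (-1.3333, -1.8333, -0.8333).
‖u_2‖ = 2.4152, so e_2 = (-0.5521, -0.7591, -0.3450).

Q = [[0.8165, -0.5521], [-0.4082, -0.7591], [-0.4082, -0.3450]], R = [[2.4495, -2.0412], [0.0000, 2.4152]]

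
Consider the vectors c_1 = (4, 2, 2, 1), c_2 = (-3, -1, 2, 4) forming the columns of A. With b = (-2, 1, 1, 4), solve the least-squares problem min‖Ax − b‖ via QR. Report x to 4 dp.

q_1 = c_1/‖c_1‖ = (4, 2, 2, 1)/5.0000 = (0.8000, 0.4000, 0.4000, 0.2000).
r_{12} = q_1·c_2 = -1.2000.
u_2 = c_2 + 1.2000·q_1 = (-2.0400, -0.5200, 2.4800, 4.2400).
‖u_2‖ = 5.3442, so q_2 = (-0.3817, -0.0973, 0.4641, 0.7934).
Qᵀb = (0.0000, 4.3038).
Back-substitute: x_2 = 4.3038/5.3442 = 0.8053.
x_1 = (0.0000 + 1.2000·0.8053)/5.0000 = 0.1933.

x = (0.1933, 0.8053)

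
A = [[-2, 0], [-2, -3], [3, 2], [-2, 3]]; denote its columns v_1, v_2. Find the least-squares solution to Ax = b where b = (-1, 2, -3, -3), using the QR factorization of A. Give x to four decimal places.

x = (0.0376, -0.9648)

v_1 = (-2, -2, 3, -2); ‖v_1‖ = 4.5826, so e_1 = (-0.4364, -0.4364, 0.6547, -0.4364).
e_1·v_2 = (-0.4364)·0 + (-0.4364)·(-3) + 0.6547·2 + (-0.4364)·3 = 1.3093.
u_2 = v_2 − 1.3093·e_1 = (0.5714, -2.4286, 1.1429, 3.5714).
‖u_2‖ = 4.5040, so e_2 = (0.1269, -0.5392, 0.2537, 0.7930).
Qᵀb = (-1.0911, -4.3454).
Back-substitute: x_2 = -4.3454/4.5040 = -0.9648.
x_1 = (-1.0911 − 1.3093·(-0.9648))/4.5826 = 0.0376.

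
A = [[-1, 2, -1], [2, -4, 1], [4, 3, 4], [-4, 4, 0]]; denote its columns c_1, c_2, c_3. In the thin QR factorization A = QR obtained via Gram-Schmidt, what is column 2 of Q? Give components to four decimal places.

q_2 = (0.2574, -0.5147, 0.7163, 0.3946)

c_1 = (-1, 2, 4, -4); ‖c_1‖ = 6.0828, so q_1 = (-0.1644, 0.3288, 0.6576, -0.6576).
q_1·c_2 = (-0.1644)·2 + 0.3288·(-4) + 0.6576·3 + (-0.6576)·4 = -2.3016.
u_2 = c_2 + 2.3016·q_1 = (1.6216, -3.2432, 4.5135, 2.4865).
‖u_2‖ = 6.3010, so q_2 = (0.2574, -0.5147, 0.7163, 0.3946).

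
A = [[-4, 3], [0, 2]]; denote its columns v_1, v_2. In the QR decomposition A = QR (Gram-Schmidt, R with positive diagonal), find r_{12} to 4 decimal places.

v_1 = (-4, 0); ‖v_1‖ = 4.0000, so e_1 = (-1.0000, 0.0000).
r_{12} = e_1·v_2 = -3.0000.

r_{12} = -3.0000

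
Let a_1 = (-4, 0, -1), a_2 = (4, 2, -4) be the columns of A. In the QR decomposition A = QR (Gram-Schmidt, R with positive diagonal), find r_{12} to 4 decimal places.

a_1 = (-4, 0, -1); ‖a_1‖ = 4.1231, so q_1 = (-0.9701, 0.0000, -0.2425).
r_{12} = q_1·a_2 = -2.9104.

r_{12} = -2.9104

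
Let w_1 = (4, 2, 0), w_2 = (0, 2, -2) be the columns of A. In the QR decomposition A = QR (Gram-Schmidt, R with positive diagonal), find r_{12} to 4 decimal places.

q_1 = w_1/‖w_1‖ = (4, 2, 0)/4.4721 = (0.8944, 0.4472, 0.0000).
r_{12} = q_1·w_2 = 0.8944.

r_{12} = 0.8944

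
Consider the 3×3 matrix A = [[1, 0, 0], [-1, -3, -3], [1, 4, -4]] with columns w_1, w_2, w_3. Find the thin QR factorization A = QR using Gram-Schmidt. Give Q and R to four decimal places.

Q = [[0.5774, -0.7926, -0.1961], [-0.5774, -0.2265, -0.7845], [0.5774, 0.5661, -0.5883]], R = [[1.7321, 4.0415, -0.5774], [0.0000, 2.9439, -1.5852], [0.0000, 0.0000, 4.7068]]

w_1 = (1, -1, 1); ‖w_1‖ = 1.7321, so q_1 = (0.5774, -0.5774, 0.5774).
q_1·w_2 = 0.5774·0 + (-0.5774)·(-3) + 0.5774·4 = 4.0415.
u_2 = w_2 − 4.0415·q_1 = (-2.3333, -0.6667, 1.6667).
‖u_2‖ = 2.9439, so q_2 = (-0.7926, -0.2265, 0.5661).
q_1·w_3 = 0.5774·0 + (-0.5774)·(-3) + 0.5774·(-4) = -0.5774; q_2·w_3 = (-0.7926)·0 + (-0.2265)·(-3) + 0.5661·(-4) = -1.5852.
u_3 = w_3 + 0.5774·q_1 + 1.5852·q_2 = (-0.9231, -3.6923, -2.7692).
‖u_3‖ = 4.7068, so q_3 = (-0.1961, -0.7845, -0.5883).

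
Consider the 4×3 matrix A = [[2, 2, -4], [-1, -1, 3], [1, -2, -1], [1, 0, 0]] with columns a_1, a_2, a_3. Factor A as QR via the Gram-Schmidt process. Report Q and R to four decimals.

a_1 = (2, -1, 1, 1); ‖a_1‖ = 2.6458, so q_1 = (0.7559, -0.3780, 0.3780, 0.3780).
q_1·a_2 = 0.7559·2 + (-0.3780)·(-1) + 0.3780·(-2) + 0.3780·0 = 1.1339.
u_2 = a_2 − 1.1339·q_1 = (1.1429, -0.5714, -2.4286, -0.4286).
‖u_2‖ = 2.7775, so q_2 = (0.4115, -0.2057, -0.8744, -0.1543).
q_1·a_3 = 0.7559·(-4) + (-0.3780)·3 + 0.3780·(-1) + 0.3780·0 = -4.5356; q_2·a_3 = 0.4115·(-4) + (-0.2057)·3 + (-0.8744)·(-1) + (-0.1543)·0 = -1.3887.
u_3 = a_3 + 4.5356·q_1 + 1.3887·q_2 = (0.0000, 1.0000, -0.5000, 1.5000).
‖u_3‖ = 1.8708, so q_3 = (0.0000, 0.5345, -0.2673, 0.8018).

Q = [[0.7559, 0.4115, 0.0000], [-0.3780, -0.2057, 0.5345], [0.3780, -0.8744, -0.2673], [0.3780, -0.1543, 0.8018]], R = [[2.6458, 1.1339, -4.5356], [0.0000, 2.7775, -1.3887], [0.0000, 0.0000, 1.8708]]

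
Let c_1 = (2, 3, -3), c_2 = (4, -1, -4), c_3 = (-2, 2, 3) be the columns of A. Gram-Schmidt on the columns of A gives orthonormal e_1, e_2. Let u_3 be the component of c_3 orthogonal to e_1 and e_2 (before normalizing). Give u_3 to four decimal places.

u_3 = (0.6865, 0.1831, 0.6407)

c_1 = (2, 3, -3); ‖c_1‖ = 4.6904, so e_1 = (0.4264, 0.6396, -0.6396).
e_1·c_2 = 0.4264·4 + 0.6396·(-1) + (-0.6396)·(-4) = 3.6244.
u_2 = c_2 − 3.6244·e_1 = (2.4545, -3.3182, -1.6818).
‖u_2‖ = 4.4569, so e_2 = (0.5507, -0.7445, -0.3774).
e_1·c_3 = 0.4264·(-2) + 0.6396·2 + (-0.6396)·3 = -1.4924; e_2·c_3 = 0.5507·(-2) + (-0.7445)·2 + (-0.3774)·3 = -3.7226.
u_3 = c_3 + 1.4924·e_1 + 3.7226·e_2 = (0.6865, 0.1831, 0.6407).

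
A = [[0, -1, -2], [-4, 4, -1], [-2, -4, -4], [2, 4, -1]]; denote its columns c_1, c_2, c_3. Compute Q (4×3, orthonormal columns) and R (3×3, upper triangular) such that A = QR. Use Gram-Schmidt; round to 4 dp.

Q = [[0.0000, -0.1429, -0.4519], [-0.8165, 0.5714, -0.0377], [-0.4082, -0.5714, -0.5914], [0.4082, 0.5714, -0.6668]], R = [[4.8990, 0.0000, 2.0412], [0.0000, 7.0000, 1.4286], [0.0000, 0.0000, 3.9740]]

c_1 = (0, -4, -2, 2); ‖c_1‖ = 4.8990, so q_1 = (0.0000, -0.8165, -0.4082, 0.4082).
q_1·c_2 = 0.0000·(-1) + (-0.8165)·4 + (-0.4082)·(-4) + 0.4082·4 = 0.0000.
u_2 = c_2 + 0.0000·q_1 = (-1.0000, 4.0000, -4.0000, 4.0000).
‖u_2‖ = 7.0000, so q_2 = (-0.1429, 0.5714, -0.5714, 0.5714).
q_1·c_3 = 0.0000·(-2) + (-0.8165)·(-1) + (-0.4082)·(-4) + 0.4082·(-1) = 2.0412; q_2·c_3 = (-0.1429)·(-2) + 0.5714·(-1) + (-0.5714)·(-4) + 0.5714·(-1) = 1.4286.
u_3 = c_3 − 2.0412·q_1 − 1.4286·q_2 = (-1.7959, -0.1497, -2.3503, -2.6497).
‖u_3‖ = 3.9740, so q_3 = (-0.4519, -0.0377, -0.5914, -0.6668).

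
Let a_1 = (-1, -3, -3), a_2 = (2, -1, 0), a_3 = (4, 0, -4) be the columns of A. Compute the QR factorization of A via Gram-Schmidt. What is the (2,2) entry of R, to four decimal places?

a_1 = (-1, -3, -3); ‖a_1‖ = 4.3589, so e_1 = (-0.2294, -0.6882, -0.6882).
e_1·a_2 = (-0.2294)·2 + (-0.6882)·(-1) + (-0.6882)·0 = 0.2294.
u_2 = a_2 − 0.2294·e_1 = (2.0526, -0.8421, 0.1579).
r_{22} = ‖u_2‖ = 2.2243.

r_{22} = 2.2243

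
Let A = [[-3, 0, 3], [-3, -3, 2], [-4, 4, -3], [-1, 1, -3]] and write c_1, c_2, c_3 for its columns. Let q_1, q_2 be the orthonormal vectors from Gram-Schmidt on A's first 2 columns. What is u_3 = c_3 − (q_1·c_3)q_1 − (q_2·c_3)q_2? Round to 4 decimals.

u_3 = (2.4043, -1.2021, -0.3191, -2.3298)

c_1 = (-3, -3, -4, -1); ‖c_1‖ = 5.9161, so q_1 = (-0.5071, -0.5071, -0.6761, -0.1690).
q_1·c_2 = (-0.5071)·0 + (-0.5071)·(-3) + (-0.6761)·4 + (-0.1690)·1 = -1.3522.
u_2 = c_2 + 1.3522·q_1 = (-0.6857, -3.6857, 3.0857, 0.7714).
‖u_2‖ = 4.9164, so q_2 = (-0.1395, -0.7497, 0.6276, 0.1569).
q_1·c_3 = (-0.5071)·3 + (-0.5071)·2 + (-0.6761)·(-3) + (-0.1690)·(-3) = 0.0000; q_2·c_3 = (-0.1395)·3 + (-0.7497)·2 + 0.6276·(-3) + 0.1569·(-3) = -4.2714.
u_3 = c_3 + 0.0000·q_1 + 4.2714·q_2 = (2.4043, -1.2021, -0.3191, -2.3298).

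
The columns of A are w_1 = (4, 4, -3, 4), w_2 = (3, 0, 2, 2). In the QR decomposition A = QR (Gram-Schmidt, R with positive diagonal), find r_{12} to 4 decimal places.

r_{12} = 1.8543

w_1 = (4, 4, -3, 4); ‖w_1‖ = 7.5498, so q_1 = (0.5298, 0.5298, -0.3974, 0.5298).
r_{12} = q_1·w_2 = 1.8543.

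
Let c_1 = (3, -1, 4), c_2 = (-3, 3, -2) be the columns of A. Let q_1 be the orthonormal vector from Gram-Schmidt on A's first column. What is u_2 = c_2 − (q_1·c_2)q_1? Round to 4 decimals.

u_2 = (-0.6923, 2.2308, 1.0769)

c_1 = (3, -1, 4); ‖c_1‖ = 5.0990, so q_1 = (0.5883, -0.1961, 0.7845).
q_1·c_2 = 0.5883·(-3) + (-0.1961)·3 + 0.7845·(-2) = -3.9223.
u_2 = c_2 + 3.9223·q_1 = (-0.6923, 2.2308, 1.0769).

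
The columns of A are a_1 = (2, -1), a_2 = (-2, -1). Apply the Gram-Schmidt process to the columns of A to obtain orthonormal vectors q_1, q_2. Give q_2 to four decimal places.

q_2 = (-0.4472, -0.8944)

a_1 = (2, -1); ‖a_1‖ = 2.2361, so q_1 = (0.8944, -0.4472).
q_1·a_2 = 0.8944·(-2) + (-0.4472)·(-1) = -1.3416.
u_2 = a_2 + 1.3416·q_1 = (-0.8000, -1.6000).
‖u_2‖ = 1.7889, so q_2 = (-0.4472, -0.8944).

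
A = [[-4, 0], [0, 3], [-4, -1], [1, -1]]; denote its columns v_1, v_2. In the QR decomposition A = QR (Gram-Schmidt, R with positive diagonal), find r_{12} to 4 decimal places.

r_{12} = 0.5222

v_1 = (-4, 0, -4, 1); ‖v_1‖ = 5.7446, so e_1 = (-0.6963, 0.0000, -0.6963, 0.1741).
r_{12} = e_1·v_2 = 0.5222.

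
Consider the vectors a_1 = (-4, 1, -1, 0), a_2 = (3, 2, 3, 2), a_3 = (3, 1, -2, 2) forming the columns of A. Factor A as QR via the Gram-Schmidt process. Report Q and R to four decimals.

Q = [[-0.9428, 0.0273, 0.2714], [0.2357, 0.6679, 0.3010], [-0.2357, 0.5589, -0.7847], [0.0000, 0.4907, 0.4690]], R = [[4.2426, -3.0641, -2.1213], [0.0000, 4.0757, 0.6134], [0.0000, 0.0000, 3.6227]]

e_1 = a_1/‖a_1‖ = (-4, 1, -1, 0)/4.2426 = (-0.9428, 0.2357, -0.2357, 0.0000).
r_{12} = e_1·a_2 = -3.0641.
u_2 = a_2 + 3.0641·e_1 = (0.1111, 2.7222, 2.2778, 2.0000).
‖u_2‖ = 4.0757, so e_2 = (0.0273, 0.6679, 0.5589, 0.4907).
r_{13} = e_1·a_3 = -2.1213; r_{23} = e_2·a_3 = 0.6134.
u_3 = a_3 + 2.1213·e_1 − 0.6134·e_2 = (0.9833, 1.0903, -2.8428, 1.6990).
‖u_3‖ = 3.6227, so e_3 = (0.2714, 0.3010, -0.7847, 0.4690).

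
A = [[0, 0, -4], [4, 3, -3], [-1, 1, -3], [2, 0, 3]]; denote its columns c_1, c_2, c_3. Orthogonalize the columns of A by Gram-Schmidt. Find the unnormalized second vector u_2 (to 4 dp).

u_2 = (0.0000, 0.9048, 1.5238, -1.0476)

c_1 = (0, 4, -1, 2); ‖c_1‖ = 4.5826, so q_1 = (0.0000, 0.8729, -0.2182, 0.4364).
q_1·c_2 = 0.0000·0 + 0.8729·3 + (-0.2182)·1 + 0.4364·0 = 2.4004.
u_2 = c_2 − 2.4004·q_1 = (0.0000, 0.9048, 1.5238, -1.0476).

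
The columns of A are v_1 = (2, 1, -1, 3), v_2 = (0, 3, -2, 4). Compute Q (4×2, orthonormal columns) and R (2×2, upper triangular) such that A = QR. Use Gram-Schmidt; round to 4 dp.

q_1 = v_1/‖v_1‖ = (2, 1, -1, 3)/3.8730 = (0.5164, 0.2582, -0.2582, 0.7746).
r_{12} = q_1·v_2 = 4.3894.
u_2 = v_2 − 4.3894·q_1 = (-2.2667, 1.8667, -0.8667, 0.6000).
‖u_2‖ = 3.1198, so q_2 = (-0.7265, 0.5983, -0.2778, 0.1923).

Q = [[0.5164, -0.7265], [0.2582, 0.5983], [-0.2582, -0.2778], [0.7746, 0.1923]], R = [[3.8730, 4.3894], [0.0000, 3.1198]]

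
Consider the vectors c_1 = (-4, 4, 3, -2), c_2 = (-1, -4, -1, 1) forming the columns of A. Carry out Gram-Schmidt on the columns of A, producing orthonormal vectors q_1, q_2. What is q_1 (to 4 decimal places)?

q_1 = (-0.5963, 0.5963, 0.4472, -0.2981)

q_1 = c_1/‖c_1‖ = (-4, 4, 3, -2)/6.7082 = (-0.5963, 0.5963, 0.4472, -0.2981).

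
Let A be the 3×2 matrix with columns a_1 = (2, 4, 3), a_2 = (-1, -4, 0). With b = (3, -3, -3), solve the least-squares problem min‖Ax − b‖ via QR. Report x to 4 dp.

x = (-0.5503, -0.0533)

a_1 = (2, 4, 3); ‖a_1‖ = 5.3852, so q_1 = (0.3714, 0.7428, 0.5571).
q_1·a_2 = 0.3714·(-1) + 0.7428·(-4) + 0.5571·0 = -3.3425.
u_2 = a_2 + 3.3425·q_1 = (0.2414, -1.5172, 1.8621).
‖u_2‖ = 2.4140, so q_2 = (0.1000, -0.6285, 0.7713).
Qᵀb = (-2.7854, -0.1286).
Back-substitute: x_2 = -0.1286/2.4140 = -0.0533.
x_1 = (-2.7854 + 3.3425·(-0.0533))/5.3852 = -0.5503.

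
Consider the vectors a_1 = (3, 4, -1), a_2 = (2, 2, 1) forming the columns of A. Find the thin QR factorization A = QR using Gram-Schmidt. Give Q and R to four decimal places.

q_1 = a_1/‖a_1‖ = (3, 4, -1)/5.0990 = (0.5883, 0.7845, -0.1961).
r_{12} = q_1·a_2 = 2.5495.
u_2 = a_2 − 2.5495·q_1 = (0.5000, 0.0000, 1.5000).
‖u_2‖ = 1.5811, so q_2 = (0.3162, 0.0000, 0.9487).

Q = [[0.5883, 0.3162], [0.7845, 0.0000], [-0.1961, 0.9487]], R = [[5.0990, 2.5495], [0.0000, 1.5811]]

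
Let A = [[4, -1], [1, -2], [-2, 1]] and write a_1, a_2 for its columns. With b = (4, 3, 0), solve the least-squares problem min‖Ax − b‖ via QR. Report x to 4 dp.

x = (0.5484, -0.9355)

a_1 = (4, 1, -2); ‖a_1‖ = 4.5826, so e_1 = (0.8729, 0.2182, -0.4364).
e_1·a_2 = 0.8729·(-1) + 0.2182·(-2) + (-0.4364)·1 = -1.7457.
u_2 = a_2 + 1.7457·e_1 = (0.5238, -1.6190, 0.2381).
‖u_2‖ = 1.7182, so e_2 = (0.3049, -0.9423, 0.1386).
Qᵀb = (4.1461, -1.6074).
Back-substitute: x_2 = -1.6074/1.7182 = -0.9355.
x_1 = (4.1461 + 1.7457·(-0.9355))/4.5826 = 0.5484.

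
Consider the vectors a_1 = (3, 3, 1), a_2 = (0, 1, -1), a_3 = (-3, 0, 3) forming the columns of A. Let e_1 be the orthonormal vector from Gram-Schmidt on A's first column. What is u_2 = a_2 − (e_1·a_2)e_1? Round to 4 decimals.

u_2 = (-0.3158, 0.6842, -1.1053)

a_1 = (3, 3, 1); ‖a_1‖ = 4.3589, so e_1 = (0.6882, 0.6882, 0.2294).
e_1·a_2 = 0.6882·0 + 0.6882·1 + 0.2294·(-1) = 0.4588.
u_2 = a_2 − 0.4588·e_1 = (-0.3158, 0.6842, -1.1053).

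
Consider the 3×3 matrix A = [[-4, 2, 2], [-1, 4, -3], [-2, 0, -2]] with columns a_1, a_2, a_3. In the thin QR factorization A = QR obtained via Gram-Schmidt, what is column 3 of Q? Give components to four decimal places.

q_3 = (0.4815, -0.2408, -0.8427)

a_1 = (-4, -1, -2); ‖a_1‖ = 4.5826, so q_1 = (-0.8729, -0.2182, -0.4364).
q_1·a_2 = (-0.8729)·2 + (-0.2182)·4 + (-0.4364)·0 = -2.6186.
u_2 = a_2 + 2.6186·q_1 = (-0.2857, 3.4286, -1.1429).
‖u_2‖ = 3.6253, so q_2 = (-0.0788, 0.9457, -0.3152).
q_1·a_3 = (-0.8729)·2 + (-0.2182)·(-3) + (-0.4364)·(-2) = -0.2182; q_2·a_3 = (-0.0788)·2 + 0.9457·(-3) + (-0.3152)·(-2) = -2.3643.
u_3 = a_3 + 0.2182·q_1 + 2.3643·q_2 = (1.6232, -0.8116, -2.8406).
‖u_3‖ = 3.3708, so q_3 = (0.4815, -0.2408, -0.8427).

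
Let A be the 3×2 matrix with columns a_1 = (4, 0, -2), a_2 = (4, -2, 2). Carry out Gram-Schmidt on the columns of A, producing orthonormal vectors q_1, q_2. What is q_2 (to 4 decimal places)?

q_2 = (0.3904, -0.4880, 0.7807)

a_1 = (4, 0, -2); ‖a_1‖ = 4.4721, so q_1 = (0.8944, 0.0000, -0.4472).
q_1·a_2 = 0.8944·4 + 0.0000·(-2) + (-0.4472)·2 = 2.6833.
u_2 = a_2 − 2.6833·q_1 = (1.6000, -2.0000, 3.2000).
‖u_2‖ = 4.0988, so q_2 = (0.3904, -0.4880, 0.7807).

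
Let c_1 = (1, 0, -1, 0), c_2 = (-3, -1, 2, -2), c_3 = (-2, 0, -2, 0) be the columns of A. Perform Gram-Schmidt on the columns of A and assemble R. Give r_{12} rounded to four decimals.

r_{12} = -3.5355

c_1 = (1, 0, -1, 0); ‖c_1‖ = 1.4142, so q_1 = (0.7071, 0.0000, -0.7071, 0.0000).
r_{12} = q_1·c_2 = -3.5355.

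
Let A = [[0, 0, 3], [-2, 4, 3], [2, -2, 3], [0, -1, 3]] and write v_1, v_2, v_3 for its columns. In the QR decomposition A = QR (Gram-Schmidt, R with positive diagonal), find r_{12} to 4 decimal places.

r_{12} = -4.2426

v_1 = (0, -2, 2, 0); ‖v_1‖ = 2.8284, so e_1 = (0.0000, -0.7071, 0.7071, 0.0000).
r_{12} = e_1·v_2 = -4.2426.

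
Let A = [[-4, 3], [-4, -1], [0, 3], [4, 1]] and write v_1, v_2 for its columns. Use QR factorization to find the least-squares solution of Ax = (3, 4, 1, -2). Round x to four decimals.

x = (-0.7373, 0.1525)

v_1 = (-4, -4, 0, 4); ‖v_1‖ = 6.9282, so e_1 = (-0.5774, -0.5774, 0.0000, 0.5774).
e_1·v_2 = (-0.5774)·3 + (-0.5774)·(-1) + 0.0000·3 + 0.5774·1 = -0.5774.
u_2 = v_2 + 0.5774·e_1 = (2.6667, -1.3333, 3.0000, 1.3333).
‖u_2‖ = 4.4347, so e_2 = (0.6013, -0.3007, 0.6765, 0.3007).
Qᵀb = (-5.1962, 0.6765).
Back-substitute: x_2 = 0.6765/4.4347 = 0.1525.
x_1 = (-5.1962 + 0.5774·0.1525)/6.9282 = -0.7373.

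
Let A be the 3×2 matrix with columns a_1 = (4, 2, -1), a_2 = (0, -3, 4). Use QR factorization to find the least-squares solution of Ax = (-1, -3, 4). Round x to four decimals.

e_1 = a_1/‖a_1‖ = (4, 2, -1)/4.5826 = (0.8729, 0.4364, -0.2182).
r_{12} = e_1·a_2 = -2.1822.
u_2 = a_2 + 2.1822·e_1 = (1.9048, -2.0476, 3.5238).
‖u_2‖ = 4.4987, so e_2 = (0.4234, -0.4552, 0.7833).
Qᵀb = (-3.0551, 4.0753).
Back-substitute: x_2 = 4.0753/4.4987 = 0.9059.
x_1 = (-3.0551 + 2.1822·0.9059)/4.5826 = -0.2353.

x = (-0.2353, 0.9059)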